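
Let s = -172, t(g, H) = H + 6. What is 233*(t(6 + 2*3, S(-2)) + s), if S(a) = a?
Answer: -39144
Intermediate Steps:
t(g, H) = 6 + H
233*(t(6 + 2*3, S(-2)) + s) = 233*((6 - 2) - 172) = 233*(4 - 172) = 233*(-168) = -39144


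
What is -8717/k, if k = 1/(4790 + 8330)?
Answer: -114367040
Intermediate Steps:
k = 1/13120 ≈ 7.6220e-5
-8717/k = -8717/1/13120 = -8717*13120 = -114367040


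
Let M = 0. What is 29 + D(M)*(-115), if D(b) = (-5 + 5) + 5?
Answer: -546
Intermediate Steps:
D(b) = 5 (D(b) = 0 + 5 = 5)
29 + D(M)*(-115) = 29 + 5*(-115) = 29 - 575 = -546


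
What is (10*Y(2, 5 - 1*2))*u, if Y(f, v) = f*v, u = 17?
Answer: 1020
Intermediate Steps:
(10*Y(2, 5 - 1*2))*u = (10*(2*(5 - 1*2)))*17 = (10*(2*(5 - 2)))*17 = (10*(2*3))*17 = (10*6)*17 = 60*17 = 1020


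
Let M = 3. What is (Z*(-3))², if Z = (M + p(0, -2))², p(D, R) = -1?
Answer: 144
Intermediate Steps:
Z = 4 (Z = (3 - 1)² = 2² = 4)
(Z*(-3))² = (4*(-3))² = (-12)² = 144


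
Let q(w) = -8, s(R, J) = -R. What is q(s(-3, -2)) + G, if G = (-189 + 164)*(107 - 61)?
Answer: -1158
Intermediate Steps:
G = -1150 (G = -25*46 = -1150)
q(s(-3, -2)) + G = -8 - 1150 = -1158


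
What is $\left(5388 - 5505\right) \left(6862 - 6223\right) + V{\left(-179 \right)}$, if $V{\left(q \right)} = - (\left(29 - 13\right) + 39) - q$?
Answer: $-74639$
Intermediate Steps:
$V{\left(q \right)} = -55 - q$ ($V{\left(q \right)} = - (16 + 39) - q = \left(-1\right) 55 - q = -55 - q$)
$\left(5388 - 5505\right) \left(6862 - 6223\right) + V{\left(-179 \right)} = \left(5388 - 5505\right) \left(6862 - 6223\right) - -124 = \left(-117\right) 639 + \left(-55 + 179\right) = -74763 + 124 = -74639$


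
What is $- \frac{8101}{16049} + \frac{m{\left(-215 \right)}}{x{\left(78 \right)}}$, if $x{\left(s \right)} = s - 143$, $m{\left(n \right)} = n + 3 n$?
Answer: $\frac{2655115}{208637} \approx 12.726$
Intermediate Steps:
$m{\left(n \right)} = 4 n$
$x{\left(s \right)} = -143 + s$ ($x{\left(s \right)} = s - 143 = -143 + s$)
$- \frac{8101}{16049} + \frac{m{\left(-215 \right)}}{x{\left(78 \right)}} = - \frac{8101}{16049} + \frac{4 \left(-215\right)}{-143 + 78} = \left(-8101\right) \frac{1}{16049} - \frac{860}{-65} = - \frac{8101}{16049} - - \frac{172}{13} = - \frac{8101}{16049} + \frac{172}{13} = \frac{2655115}{208637}$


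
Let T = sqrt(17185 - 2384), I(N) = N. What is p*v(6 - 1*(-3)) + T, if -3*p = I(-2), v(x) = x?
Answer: 6 + 19*sqrt(41) ≈ 127.66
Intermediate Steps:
T = 19*sqrt(41) (T = sqrt(14801) = 19*sqrt(41) ≈ 121.66)
p = 2/3 (p = -1/3*(-2) = 2/3 ≈ 0.66667)
p*v(6 - 1*(-3)) + T = 2*(6 - 1*(-3))/3 + 19*sqrt(41) = 2*(6 + 3)/3 + 19*sqrt(41) = (2/3)*9 + 19*sqrt(41) = 6 + 19*sqrt(41)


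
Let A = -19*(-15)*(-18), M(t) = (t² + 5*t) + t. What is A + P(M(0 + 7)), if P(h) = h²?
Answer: 3151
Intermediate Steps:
M(t) = t² + 6*t
A = -5130 (A = 285*(-18) = -5130)
A + P(M(0 + 7)) = -5130 + ((0 + 7)*(6 + (0 + 7)))² = -5130 + (7*(6 + 7))² = -5130 + (7*13)² = -5130 + 91² = -5130 + 8281 = 3151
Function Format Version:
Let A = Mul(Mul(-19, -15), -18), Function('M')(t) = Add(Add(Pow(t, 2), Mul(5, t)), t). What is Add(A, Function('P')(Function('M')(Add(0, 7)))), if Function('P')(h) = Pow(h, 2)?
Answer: 3151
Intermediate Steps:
Function('M')(t) = Add(Pow(t, 2), Mul(6, t))
A = -5130 (A = Mul(285, -18) = -5130)
Add(A, Function('P')(Function('M')(Add(0, 7)))) = Add(-5130, Pow(Mul(Add(0, 7), Add(6, Add(0, 7))), 2)) = Add(-5130, Pow(Mul(7, Add(6, 7)), 2)) = Add(-5130, Pow(Mul(7, 13), 2)) = Add(-5130, Pow(91, 2)) = Add(-5130, 8281) = 3151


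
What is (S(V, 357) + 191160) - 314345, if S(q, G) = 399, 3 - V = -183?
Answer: -122786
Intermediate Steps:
V = 186 (V = 3 - 1*(-183) = 3 + 183 = 186)
(S(V, 357) + 191160) - 314345 = (399 + 191160) - 314345 = 191559 - 314345 = -122786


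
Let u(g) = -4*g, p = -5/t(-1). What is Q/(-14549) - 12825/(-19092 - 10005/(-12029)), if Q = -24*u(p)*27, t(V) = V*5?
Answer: 2655805949/5380263847 ≈ 0.49362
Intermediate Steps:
t(V) = 5*V
p = 1 (p = -5/(5*(-1)) = -5/(-5) = -5*(-1/5) = 1)
Q = 2592 (Q = -(-96)*27 = -24*(-4)*27 = 96*27 = 2592)
Q/(-14549) - 12825/(-19092 - 10005/(-12029)) = 2592/(-14549) - 12825/(-19092 - 10005/(-12029)) = 2592*(-1/14549) - 12825/(-19092 - 10005*(-1/12029)) = -2592/14549 - 12825/(-19092 + 435/523) = -2592/14549 - 12825/(-9984681/523) = -2592/14549 - 12825*(-523/9984681) = -2592/14549 + 248425/369803 = 2655805949/5380263847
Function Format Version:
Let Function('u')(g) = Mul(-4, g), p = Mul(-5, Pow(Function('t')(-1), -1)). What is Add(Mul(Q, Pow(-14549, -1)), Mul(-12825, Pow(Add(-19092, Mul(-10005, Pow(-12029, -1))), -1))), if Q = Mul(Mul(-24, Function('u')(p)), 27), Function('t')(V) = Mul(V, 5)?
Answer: Rational(2655805949, 5380263847) ≈ 0.49362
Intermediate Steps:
Function('t')(V) = Mul(5, V)
p = 1 (p = Mul(-5, Pow(Mul(5, -1), -1)) = Mul(-5, Pow(-5, -1)) = Mul(-5, Rational(-1, 5)) = 1)
Q = 2592 (Q = Mul(Mul(-24, Mul(-4, 1)), 27) = Mul(Mul(-24, -4), 27) = Mul(96, 27) = 2592)
Add(Mul(Q, Pow(-14549, -1)), Mul(-12825, Pow(Add(-19092, Mul(-10005, Pow(-12029, -1))), -1))) = Add(Mul(2592, Pow(-14549, -1)), Mul(-12825, Pow(Add(-19092, Mul(-10005, Pow(-12029, -1))), -1))) = Add(Mul(2592, Rational(-1, 14549)), Mul(-12825, Pow(Add(-19092, Mul(-10005, Rational(-1, 12029))), -1))) = Add(Rational(-2592, 14549), Mul(-12825, Pow(Add(-19092, Rational(435, 523)), -1))) = Add(Rational(-2592, 14549), Mul(-12825, Pow(Rational(-9984681, 523), -1))) = Add(Rational(-2592, 14549), Mul(-12825, Rational(-523, 9984681))) = Add(Rational(-2592, 14549), Rational(248425, 369803)) = Rational(2655805949, 5380263847)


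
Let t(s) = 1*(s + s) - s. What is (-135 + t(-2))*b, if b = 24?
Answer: -3288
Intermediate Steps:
t(s) = s (t(s) = 1*(2*s) - s = 2*s - s = s)
(-135 + t(-2))*b = (-135 - 2)*24 = -137*24 = -3288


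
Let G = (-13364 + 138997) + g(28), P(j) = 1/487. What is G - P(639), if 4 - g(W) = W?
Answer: 61171582/487 ≈ 1.2561e+5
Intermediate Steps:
g(W) = 4 - W
P(j) = 1/487
G = 125609 (G = (-13364 + 138997) + (4 - 1*28) = 125633 + (4 - 28) = 125633 - 24 = 125609)
G - P(639) = 125609 - 1*1/487 = 125609 - 1/487 = 61171582/487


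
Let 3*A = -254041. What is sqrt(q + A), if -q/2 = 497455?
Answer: I*sqrt(9716313)/3 ≈ 1039.0*I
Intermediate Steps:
A = -254041/3 (A = (1/3)*(-254041) = -254041/3 ≈ -84680.)
q = -994910 (q = -2*497455 = -994910)
sqrt(q + A) = sqrt(-994910 - 254041/3) = sqrt(-3238771/3) = I*sqrt(9716313)/3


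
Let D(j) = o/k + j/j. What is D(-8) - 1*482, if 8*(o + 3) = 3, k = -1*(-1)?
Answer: -3869/8 ≈ -483.63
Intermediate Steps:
k = 1
o = -21/8 (o = -3 + (1/8)*3 = -3 + 3/8 = -21/8 ≈ -2.6250)
D(j) = -13/8 (D(j) = -21/8/1 + j/j = -21/8*1 + 1 = -21/8 + 1 = -13/8)
D(-8) - 1*482 = -13/8 - 1*482 = -13/8 - 482 = -3869/8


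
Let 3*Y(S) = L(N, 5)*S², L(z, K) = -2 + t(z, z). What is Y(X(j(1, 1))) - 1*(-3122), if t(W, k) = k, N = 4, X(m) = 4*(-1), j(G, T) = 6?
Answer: 9398/3 ≈ 3132.7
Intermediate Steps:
X(m) = -4
L(z, K) = -2 + z
Y(S) = 2*S²/3 (Y(S) = ((-2 + 4)*S²)/3 = (2*S²)/3 = 2*S²/3)
Y(X(j(1, 1))) - 1*(-3122) = (⅔)*(-4)² - 1*(-3122) = (⅔)*16 + 3122 = 32/3 + 3122 = 9398/3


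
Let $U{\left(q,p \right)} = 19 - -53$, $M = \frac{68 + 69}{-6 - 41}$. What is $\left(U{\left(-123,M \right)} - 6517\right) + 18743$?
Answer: $12298$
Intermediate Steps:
$M = - \frac{137}{47}$ ($M = \frac{137}{-47} = 137 \left(- \frac{1}{47}\right) = - \frac{137}{47} \approx -2.9149$)
$U{\left(q,p \right)} = 72$ ($U{\left(q,p \right)} = 19 + 53 = 72$)
$\left(U{\left(-123,M \right)} - 6517\right) + 18743 = \left(72 - 6517\right) + 18743 = -6445 + 18743 = 12298$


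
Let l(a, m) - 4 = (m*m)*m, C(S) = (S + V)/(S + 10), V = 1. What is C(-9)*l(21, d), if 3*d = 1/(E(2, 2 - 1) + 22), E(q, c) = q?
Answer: -1492993/46656 ≈ -32.000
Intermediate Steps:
d = 1/72 (d = 1/(3*(2 + 22)) = (⅓)/24 = (⅓)*(1/24) = 1/72 ≈ 0.013889)
C(S) = (1 + S)/(10 + S) (C(S) = (S + 1)/(S + 10) = (1 + S)/(10 + S))
l(a, m) = 4 + m³ (l(a, m) = 4 + (m*m)*m = 4 + m²*m = 4 + m³)
C(-9)*l(21, d) = ((1 - 9)/(10 - 9))*(4 + (1/72)³) = (-8/1)*(4 + 1/373248) = (1*(-8))*(1492993/373248) = -8*1492993/373248 = -1492993/46656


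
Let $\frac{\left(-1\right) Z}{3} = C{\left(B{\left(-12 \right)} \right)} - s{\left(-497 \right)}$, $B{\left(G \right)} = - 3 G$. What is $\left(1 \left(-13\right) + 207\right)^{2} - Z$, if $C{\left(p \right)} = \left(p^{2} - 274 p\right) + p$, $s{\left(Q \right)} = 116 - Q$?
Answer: $10201$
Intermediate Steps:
$C{\left(p \right)} = p^{2} - 273 p$
$Z = 27435$ ($Z = - 3 \left(\left(-3\right) \left(-12\right) \left(-273 - -36\right) - \left(116 - -497\right)\right) = - 3 \left(36 \left(-273 + 36\right) - \left(116 + 497\right)\right) = - 3 \left(36 \left(-237\right) - 613\right) = - 3 \left(-8532 - 613\right) = \left(-3\right) \left(-9145\right) = 27435$)
$\left(1 \left(-13\right) + 207\right)^{2} - Z = \left(1 \left(-13\right) + 207\right)^{2} - 27435 = \left(-13 + 207\right)^{2} - 27435 = 194^{2} - 27435 = 37636 - 27435 = 10201$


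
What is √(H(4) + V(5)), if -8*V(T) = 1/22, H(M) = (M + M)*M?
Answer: √61941/44 ≈ 5.6563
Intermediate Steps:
H(M) = 2*M² (H(M) = (2*M)*M = 2*M²)
V(T) = -1/176 (V(T) = -⅛/22 = -⅛*1/22 = -1/176)
√(H(4) + V(5)) = √(2*4² - 1/176) = √(2*16 - 1/176) = √(32 - 1/176) = √(5631/176) = √61941/44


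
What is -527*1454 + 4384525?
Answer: 3618267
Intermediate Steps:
-527*1454 + 4384525 = -766258 + 4384525 = 3618267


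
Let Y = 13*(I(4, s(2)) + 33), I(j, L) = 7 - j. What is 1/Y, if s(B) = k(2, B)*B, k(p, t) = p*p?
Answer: 1/468 ≈ 0.0021368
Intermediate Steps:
k(p, t) = p²
s(B) = 4*B (s(B) = 2²*B = 4*B)
Y = 468 (Y = 13*((7 - 1*4) + 33) = 13*((7 - 4) + 33) = 13*(3 + 33) = 13*36 = 468)
1/Y = 1/468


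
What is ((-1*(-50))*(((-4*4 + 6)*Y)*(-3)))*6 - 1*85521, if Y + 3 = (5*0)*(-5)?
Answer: -112521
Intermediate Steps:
Y = -3 (Y = -3 + (5*0)*(-5) = -3 + 0*(-5) = -3 + 0 = -3)
((-1*(-50))*(((-4*4 + 6)*Y)*(-3)))*6 - 1*85521 = ((-1*(-50))*(((-4*4 + 6)*(-3))*(-3)))*6 - 1*85521 = (50*(((-16 + 6)*(-3))*(-3)))*6 - 85521 = (50*(-10*(-3)*(-3)))*6 - 85521 = (50*(30*(-3)))*6 - 85521 = (50*(-90))*6 - 85521 = -4500*6 - 85521 = -27000 - 85521 = -112521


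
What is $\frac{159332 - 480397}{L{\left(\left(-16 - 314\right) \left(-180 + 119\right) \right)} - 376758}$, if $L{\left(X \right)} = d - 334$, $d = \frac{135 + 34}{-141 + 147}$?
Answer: $\frac{1926390}{2262383} \approx 0.85149$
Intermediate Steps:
$d = \frac{169}{6} \approx 28.167$
$L{\left(X \right)} = - \frac{1835}{6}$ ($L{\left(X \right)} = \frac{169}{6} - 334 = - \frac{1835}{6}$)
$\frac{159332 - 480397}{L{\left(\left(-16 - 314\right) \left(-180 + 119\right) \right)} - 376758} = \frac{159332 - 480397}{- \frac{1835}{6} - 376758} = - \frac{321065}{- \frac{2262383}{6}} = \left(-321065\right) \left(- \frac{6}{2262383}\right) = \frac{1926390}{2262383}$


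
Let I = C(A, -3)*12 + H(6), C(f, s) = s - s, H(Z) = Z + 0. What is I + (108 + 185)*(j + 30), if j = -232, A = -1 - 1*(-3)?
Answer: -59180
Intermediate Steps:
A = 2 (A = -1 + 3 = 2)
H(Z) = Z
C(f, s) = 0
I = 6 (I = 0*12 + 6 = 0 + 6 = 6)
I + (108 + 185)*(j + 30) = 6 + (108 + 185)*(-232 + 30) = 6 + 293*(-202) = 6 - 59186 = -59180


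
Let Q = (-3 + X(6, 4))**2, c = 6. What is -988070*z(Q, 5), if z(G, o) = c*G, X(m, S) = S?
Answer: -5928420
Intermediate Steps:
Q = 1 (Q = (-3 + 4)**2 = 1**2 = 1)
z(G, o) = 6*G
-988070*z(Q, 5) = -5928420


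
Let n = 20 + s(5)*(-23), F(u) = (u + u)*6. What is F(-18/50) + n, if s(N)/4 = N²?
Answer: -57108/25 ≈ -2284.3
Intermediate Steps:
F(u) = 12*u (F(u) = (2*u)*6 = 12*u)
s(N) = 4*N²
n = -2280 (n = 20 + (4*5²)*(-23) = 20 + (4*25)*(-23) = 20 + 100*(-23) = 20 - 2300 = -2280)
F(-18/50) + n = 12*(-18/50) - 2280 = 12*(-18*1/50) - 2280 = 12*(-9/25) - 2280 = -108/25 - 2280 = -57108/25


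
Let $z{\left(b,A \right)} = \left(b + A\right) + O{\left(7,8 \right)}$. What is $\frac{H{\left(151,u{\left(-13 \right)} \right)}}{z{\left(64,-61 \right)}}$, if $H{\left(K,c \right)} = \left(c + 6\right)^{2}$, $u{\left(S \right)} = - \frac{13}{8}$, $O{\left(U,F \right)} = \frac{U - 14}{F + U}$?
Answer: $\frac{18375}{2432} \approx 7.5555$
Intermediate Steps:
$O{\left(U,F \right)} = \frac{-14 + U}{F + U}$
$z{\left(b,A \right)} = - \frac{7}{15} + A + b$ ($z{\left(b,A \right)} = \left(b + A\right) + \frac{-14 + 7}{8 + 7} = \left(A + b\right) + \frac{1}{15} \left(-7\right) = \left(A + b\right) - \frac{7}{15} = - \frac{7}{15} + A + b$)
$u{\left(S \right)} = - \frac{13}{8}$ ($u{\left(S \right)} = \left(-13\right) \frac{1}{8} = - \frac{13}{8}$)
$H{\left(K,c \right)} = \left(6 + c\right)^{2}$
$\frac{H{\left(151,u{\left(-13 \right)} \right)}}{z{\left(64,-61 \right)}} = \frac{\left(6 - \frac{13}{8}\right)^{2}}{- \frac{7}{15} - 61 + 64} = \frac{\left(\frac{35}{8}\right)^{2}}{\frac{38}{15}} = \frac{1225}{64} \cdot \frac{15}{38} = \frac{18375}{2432}$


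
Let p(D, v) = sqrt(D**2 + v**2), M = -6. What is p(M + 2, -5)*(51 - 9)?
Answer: 42*sqrt(41) ≈ 268.93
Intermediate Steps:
p(M + 2, -5)*(51 - 9) = sqrt((-6 + 2)**2 + (-5)**2)*(51 - 9) = sqrt((-4)**2 + 25)*42 = sqrt(16 + 25)*42 = sqrt(41)*42 = 42*sqrt(41)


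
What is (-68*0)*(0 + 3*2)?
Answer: 0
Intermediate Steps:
(-68*0)*(0 + 3*2) = (-17*0)*(0 + 6) = 0*6 = 0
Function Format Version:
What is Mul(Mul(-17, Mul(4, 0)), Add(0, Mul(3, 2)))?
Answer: 0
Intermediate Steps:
Mul(Mul(-17, Mul(4, 0)), Add(0, Mul(3, 2))) = Mul(Mul(-17, 0), Add(0, 6)) = Mul(0, 6) = 0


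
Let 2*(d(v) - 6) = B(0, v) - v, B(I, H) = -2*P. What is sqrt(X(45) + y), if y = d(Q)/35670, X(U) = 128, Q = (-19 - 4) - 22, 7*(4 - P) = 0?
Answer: sqrt(162861533115)/35670 ≈ 11.314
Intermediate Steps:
P = 4 (P = 4 - 1/7*0 = 4 + 0 = 4)
Q = -45 (Q = -23 - 22 = -45)
B(I, H) = -8 (B(I, H) = -2*4 = -8)
d(v) = 2 - v/2 (d(v) = 6 + (-8 - v)/2 = 6 + (-4 - v/2) = 2 - v/2)
y = 49/71340 (y = (2 - 1/2*(-45))/35670 = (2 + 45/2)*(1/35670) = (49/2)*(1/35670) = 49/71340 ≈ 0.00068685)
sqrt(X(45) + y) = sqrt(128 + 49/71340) = sqrt(9131569/71340) = sqrt(162861533115)/35670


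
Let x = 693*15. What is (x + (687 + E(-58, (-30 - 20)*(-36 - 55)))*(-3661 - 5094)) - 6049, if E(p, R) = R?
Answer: -45845589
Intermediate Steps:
x = 10395
(x + (687 + E(-58, (-30 - 20)*(-36 - 55)))*(-3661 - 5094)) - 6049 = (10395 + (687 + (-30 - 20)*(-36 - 55))*(-3661 - 5094)) - 6049 = (10395 + (687 - 50*(-91))*(-8755)) - 6049 = (10395 + (687 + 4550)*(-8755)) - 6049 = (10395 + 5237*(-8755)) - 6049 = (10395 - 45849935) - 6049 = -45839540 - 6049 = -45845589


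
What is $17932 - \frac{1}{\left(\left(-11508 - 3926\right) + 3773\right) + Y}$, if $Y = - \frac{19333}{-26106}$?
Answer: $\frac{5458549834262}{304402733} \approx 17932.0$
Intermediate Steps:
$Y = \frac{19333}{26106}$ ($Y = \left(-19333\right) \left(- \frac{1}{26106}\right) = \frac{19333}{26106} \approx 0.74056$)
$17932 - \frac{1}{\left(\left(-11508 - 3926\right) + 3773\right) + Y} = 17932 - \frac{1}{\left(\left(-11508 - 3926\right) + 3773\right) + \frac{19333}{26106}} = 17932 - \frac{1}{\left(-15434 + 3773\right) + \frac{19333}{26106}} = 17932 - \frac{1}{-11661 + \frac{19333}{26106}} = 17932 - \frac{1}{- \frac{304402733}{26106}} = 17932 - - \frac{26106}{304402733} = 17932 + \frac{26106}{304402733} = \frac{5458549834262}{304402733}$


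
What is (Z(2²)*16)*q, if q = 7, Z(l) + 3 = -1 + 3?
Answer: -112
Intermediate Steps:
Z(l) = -1 (Z(l) = -3 + (-1 + 3) = -3 + 2 = -1)
(Z(2²)*16)*q = -1*16*7 = -16*7 = -112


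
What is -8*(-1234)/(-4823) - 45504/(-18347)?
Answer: 5477744/12641083 ≈ 0.43333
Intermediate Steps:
-8*(-1234)/(-4823) - 45504/(-18347) = 9872*(-1/4823) - 45504*(-1/18347) = -9872/4823 + 45504/18347 = 5477744/12641083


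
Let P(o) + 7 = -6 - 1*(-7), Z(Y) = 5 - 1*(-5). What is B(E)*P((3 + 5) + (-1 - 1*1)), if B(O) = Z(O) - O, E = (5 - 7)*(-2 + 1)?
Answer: -48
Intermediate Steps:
Z(Y) = 10 (Z(Y) = 5 + 5 = 10)
E = 2 (E = -2*(-1) = 2)
P(o) = -6 (P(o) = -7 + (-6 - 1*(-7)) = -7 + (-6 + 7) = -7 + 1 = -6)
B(O) = 10 - O
B(E)*P((3 + 5) + (-1 - 1*1)) = (10 - 1*2)*(-6) = (10 - 2)*(-6) = 8*(-6) = -48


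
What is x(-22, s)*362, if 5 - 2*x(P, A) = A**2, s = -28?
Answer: -140999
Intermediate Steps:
x(P, A) = 5/2 - A**2/2
x(-22, s)*362 = (5/2 - 1/2*(-28)**2)*362 = (5/2 - 1/2*784)*362 = (5/2 - 392)*362 = -779/2*362 = -140999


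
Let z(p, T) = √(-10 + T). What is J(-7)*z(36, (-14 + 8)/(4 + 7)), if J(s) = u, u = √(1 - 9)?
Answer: -4*√638/11 ≈ -9.1850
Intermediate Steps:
u = 2*I*√2 (u = √(-8) = 2*I*√2 ≈ 2.8284*I)
J(s) = 2*I*√2
J(-7)*z(36, (-14 + 8)/(4 + 7)) = (2*I*√2)*√(-10 + (-14 + 8)/(4 + 7)) = (2*I*√2)*√(-10 - 6/11) = (2*I*√2)*√(-116/11) = (2*I*√2)*(2*I*√319/11) = -4*√638/11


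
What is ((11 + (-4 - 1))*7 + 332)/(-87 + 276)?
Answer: 374/189 ≈ 1.9788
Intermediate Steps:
((11 + (-4 - 1))*7 + 332)/(-87 + 276) = ((11 - 5)*7 + 332)/189 = (6*7 + 332)*(1/189) = (42 + 332)*(1/189) = 374*(1/189) = 374/189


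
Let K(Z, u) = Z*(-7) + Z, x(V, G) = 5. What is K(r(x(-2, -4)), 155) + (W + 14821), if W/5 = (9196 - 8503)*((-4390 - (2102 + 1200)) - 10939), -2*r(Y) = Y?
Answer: -64541579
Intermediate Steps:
r(Y) = -Y/2
K(Z, u) = -6*Z (K(Z, u) = -7*Z + Z = -6*Z)
W = -64556415 (W = 5*((9196 - 8503)*((-4390 - (2102 + 1200)) - 10939)) = 5*(693*((-4390 - 1*3302) - 10939)) = 5*(693*((-4390 - 3302) - 10939)) = 5*(693*(-7692 - 10939)) = 5*(693*(-18631)) = 5*(-12911283) = -64556415)
K(r(x(-2, -4)), 155) + (W + 14821) = -(-3)*5 + (-64556415 + 14821) = -6*(-5/2) - 64541594 = 15 - 64541594 = -64541579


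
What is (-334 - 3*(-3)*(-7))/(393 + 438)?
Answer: -397/831 ≈ -0.47774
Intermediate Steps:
(-334 - 3*(-3)*(-7))/(393 + 438) = (-334 + 9*(-7))/831 = (-334 - 63)*(1/831) = -397*1/831 = -397/831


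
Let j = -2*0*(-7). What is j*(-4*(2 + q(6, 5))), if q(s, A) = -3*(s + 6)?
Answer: 0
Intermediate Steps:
q(s, A) = -18 - 3*s (q(s, A) = -3*(6 + s) = -18 - 3*s)
j = 0 (j = 0*(-7) = 0)
j*(-4*(2 + q(6, 5))) = 0*(-4*(2 + (-18 - 3*6))) = 0*(-4*(2 + (-18 - 18))) = 0*(-4*(2 - 36)) = 0*(-4*(-34)) = 0*136 = 0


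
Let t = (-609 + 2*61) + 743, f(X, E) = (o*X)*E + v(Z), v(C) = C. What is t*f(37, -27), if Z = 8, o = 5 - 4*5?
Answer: 3838208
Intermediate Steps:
o = -15 (o = 5 - 20 = -15)
f(X, E) = 8 - 15*E*X (f(X, E) = (-15*X)*E + 8 = -15*E*X + 8 = 8 - 15*E*X)
t = 256 (t = (-609 + 122) + 743 = -487 + 743 = 256)
t*f(37, -27) = 256*(8 - 15*(-27)*37) = 256*(8 + 14985) = 256*14993 = 3838208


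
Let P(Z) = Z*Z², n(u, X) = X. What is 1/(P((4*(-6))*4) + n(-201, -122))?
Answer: -1/884858 ≈ -1.1301e-6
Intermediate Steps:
P(Z) = Z³
1/(P((4*(-6))*4) + n(-201, -122)) = 1/(((4*(-6))*4)³ - 122) = 1/((-24*4)³ - 122) = 1/((-96)³ - 122) = 1/(-884736 - 122) = 1/(-884858) = -1/884858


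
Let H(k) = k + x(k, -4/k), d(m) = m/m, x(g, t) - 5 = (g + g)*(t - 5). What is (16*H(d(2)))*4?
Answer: -768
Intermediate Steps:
x(g, t) = 5 + 2*g*(-5 + t) (x(g, t) = 5 + (g + g)*(t - 5) = 5 + (2*g)*(-5 + t) = 5 + 2*g*(-5 + t))
d(m) = 1
H(k) = -3 - 9*k (H(k) = k + (5 - 10*k + 2*k*(-4/k)) = k + (5 - 10*k - 8) = k + (-3 - 10*k) = -3 - 9*k)
(16*H(d(2)))*4 = (16*(-3 - 9*1))*4 = (16*(-3 - 9))*4 = (16*(-12))*4 = -192*4 = -768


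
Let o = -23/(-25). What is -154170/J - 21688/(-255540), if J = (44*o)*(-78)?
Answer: 41109458707/840471060 ≈ 48.912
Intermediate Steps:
o = 23/25 (o = -23*(-1)/25 = -1*(-23/25) = 23/25 ≈ 0.92000)
J = -78936/25 (J = (44*(23/25))*(-78) = (1012/25)*(-78) = -78936/25 ≈ -3157.4)
-154170/J - 21688/(-255540) = -154170/(-78936/25) - 21688/(-255540) = -154170*(-25/78936) - 21688*(-1/255540) = 642375/13156 + 5422/63885 = 41109458707/840471060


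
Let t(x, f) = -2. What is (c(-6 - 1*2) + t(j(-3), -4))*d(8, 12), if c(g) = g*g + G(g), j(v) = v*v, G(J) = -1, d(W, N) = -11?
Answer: -671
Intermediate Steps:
j(v) = v²
c(g) = -1 + g² (c(g) = g*g - 1 = g² - 1 = -1 + g²)
(c(-6 - 1*2) + t(j(-3), -4))*d(8, 12) = ((-1 + (-6 - 1*2)²) - 2)*(-11) = ((-1 + (-6 - 2)²) - 2)*(-11) = ((-1 + (-8)²) - 2)*(-11) = ((-1 + 64) - 2)*(-11) = (63 - 2)*(-11) = 61*(-11) = -671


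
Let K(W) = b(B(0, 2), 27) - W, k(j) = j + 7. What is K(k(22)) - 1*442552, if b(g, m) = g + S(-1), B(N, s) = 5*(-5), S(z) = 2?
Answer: -442604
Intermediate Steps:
k(j) = 7 + j
B(N, s) = -25
b(g, m) = 2 + g (b(g, m) = g + 2 = 2 + g)
K(W) = -23 - W (K(W) = (2 - 25) - W = -23 - W)
K(k(22)) - 1*442552 = (-23 - (7 + 22)) - 1*442552 = (-23 - 1*29) - 442552 = (-23 - 29) - 442552 = -52 - 442552 = -442604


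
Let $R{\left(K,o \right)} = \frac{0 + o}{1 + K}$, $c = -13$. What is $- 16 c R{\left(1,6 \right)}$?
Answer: $624$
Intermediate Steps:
$R{\left(K,o \right)} = \frac{o}{1 + K}$
$- 16 c R{\left(1,6 \right)} = \left(-16\right) \left(-13\right) \frac{6}{1 + 1} = 208 \cdot \frac{6}{2} = 208 \cdot 6 \cdot \frac{1}{2} = 208 \cdot 3 = 624$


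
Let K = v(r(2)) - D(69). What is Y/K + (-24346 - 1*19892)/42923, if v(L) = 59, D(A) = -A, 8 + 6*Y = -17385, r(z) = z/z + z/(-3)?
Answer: -780534523/32964864 ≈ -23.678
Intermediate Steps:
r(z) = 1 - z/3 (r(z) = 1 + z*(-⅓) = 1 - z/3)
Y = -17393/6 (Y = -4/3 + (⅙)*(-17385) = -4/3 - 5795/2 = -17393/6 ≈ -2898.8)
K = 128 (K = 59 - (-1)*69 = 59 - 1*(-69) = 59 + 69 = 128)
Y/K + (-24346 - 1*19892)/42923 = -17393/6/128 + (-24346 - 1*19892)/42923 = -17393/6*1/128 + (-24346 - 19892)*(1/42923) = -17393/768 - 44238*1/42923 = -17393/768 - 44238/42923 = -780534523/32964864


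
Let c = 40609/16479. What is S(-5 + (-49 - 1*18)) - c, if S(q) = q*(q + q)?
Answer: 170813663/16479 ≈ 10366.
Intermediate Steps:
S(q) = 2*q² (S(q) = q*(2*q) = 2*q²)
c = 40609/16479 (c = 40609*(1/16479) = 40609/16479 ≈ 2.4643)
S(-5 + (-49 - 1*18)) - c = 2*(-5 + (-49 - 1*18))² - 1*40609/16479 = 2*(-5 + (-49 - 18))² - 40609/16479 = 2*(-5 - 67)² - 40609/16479 = 2*(-72)² - 40609/16479 = 2*5184 - 40609/16479 = 10368 - 40609/16479 = 170813663/16479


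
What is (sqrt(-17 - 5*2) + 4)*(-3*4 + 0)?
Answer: -48 - 36*I*sqrt(3) ≈ -48.0 - 62.354*I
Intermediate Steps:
(sqrt(-17 - 5*2) + 4)*(-3*4 + 0) = (sqrt(-17 - 10) + 4)*(-12 + 0) = (sqrt(-27) + 4)*(-12) = (3*I*sqrt(3) + 4)*(-12) = (4 + 3*I*sqrt(3))*(-12) = -48 - 36*I*sqrt(3)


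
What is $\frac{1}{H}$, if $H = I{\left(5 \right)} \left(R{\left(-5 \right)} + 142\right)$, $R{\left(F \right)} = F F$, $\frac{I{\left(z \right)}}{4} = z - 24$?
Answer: $- \frac{1}{12692} \approx -7.879 \cdot 10^{-5}$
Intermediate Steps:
$I{\left(z \right)} = -96 + 4 z$ ($I{\left(z \right)} = 4 \left(z - 24\right) = 4 \left(-24 + z\right) = -96 + 4 z$)
$R{\left(F \right)} = F^{2}$
$H = -12692$ ($H = \left(-96 + 4 \cdot 5\right) \left(\left(-5\right)^{2} + 142\right) = \left(-96 + 20\right) \left(25 + 142\right) = \left(-76\right) 167 = -12692$)
$\frac{1}{H} = \frac{1}{-12692} = - \frac{1}{12692}$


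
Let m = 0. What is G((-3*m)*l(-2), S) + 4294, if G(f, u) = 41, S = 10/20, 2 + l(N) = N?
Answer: 4335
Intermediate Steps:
l(N) = -2 + N
S = ½ (S = 10*(1/20) = ½ ≈ 0.50000)
G((-3*m)*l(-2), S) + 4294 = 41 + 4294 = 4335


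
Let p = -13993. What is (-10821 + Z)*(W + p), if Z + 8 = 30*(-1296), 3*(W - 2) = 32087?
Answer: 491423174/3 ≈ 1.6381e+8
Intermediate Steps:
W = 32093/3 (W = 2 + (⅓)*32087 = 2 + 32087/3 = 32093/3 ≈ 10698.)
Z = -38888 (Z = -8 + 30*(-1296) = -8 - 38880 = -38888)
(-10821 + Z)*(W + p) = (-10821 - 38888)*(32093/3 - 13993) = -49709*(-9886/3) = 491423174/3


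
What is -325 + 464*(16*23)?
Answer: 170427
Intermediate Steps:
-325 + 464*(16*23) = -325 + 464*368 = -325 + 170752 = 170427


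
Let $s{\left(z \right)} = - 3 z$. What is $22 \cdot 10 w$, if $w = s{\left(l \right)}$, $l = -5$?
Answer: $3300$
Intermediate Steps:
$w = 15$ ($w = \left(-3\right) \left(-5\right) = 15$)
$22 \cdot 10 w = 22 \cdot 10 \cdot 15 = 220 \cdot 15 = 3300$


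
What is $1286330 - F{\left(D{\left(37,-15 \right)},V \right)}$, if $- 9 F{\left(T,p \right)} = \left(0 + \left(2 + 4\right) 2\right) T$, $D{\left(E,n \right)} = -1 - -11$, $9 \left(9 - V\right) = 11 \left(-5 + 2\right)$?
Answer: $\frac{3859030}{3} \approx 1.2863 \cdot 10^{6}$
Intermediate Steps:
$V = \frac{38}{3}$ ($V = 9 - \frac{11 \left(-5 + 2\right)}{9} = 9 - \frac{11 \left(-3\right)}{9} = 9 - - \frac{11}{3} = 9 + \frac{11}{3} = \frac{38}{3} \approx 12.667$)
$D{\left(E,n \right)} = 10$ ($D{\left(E,n \right)} = -1 + 11 = 10$)
$F{\left(T,p \right)} = - \frac{4 T}{3}$ ($F{\left(T,p \right)} = - \frac{\left(0 + \left(2 + 4\right) 2\right) T}{9} = - \frac{\left(0 + 6 \cdot 2\right) T}{9} = - \frac{\left(0 + 12\right) T}{9} = - \frac{12 T}{9} = - \frac{4 T}{3}$)
$1286330 - F{\left(D{\left(37,-15 \right)},V \right)} = 1286330 - \left(- \frac{4}{3}\right) 10 = 1286330 - - \frac{40}{3} = 1286330 + \frac{40}{3} = \frac{3859030}{3}$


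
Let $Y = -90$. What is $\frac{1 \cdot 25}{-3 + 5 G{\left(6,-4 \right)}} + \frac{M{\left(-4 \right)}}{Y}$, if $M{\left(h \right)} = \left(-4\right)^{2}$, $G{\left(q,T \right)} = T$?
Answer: $- \frac{1309}{1035} \approx -1.2647$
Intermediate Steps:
$M{\left(h \right)} = 16$
$\frac{1 \cdot 25}{-3 + 5 G{\left(6,-4 \right)}} + \frac{M{\left(-4 \right)}}{Y} = \frac{1 \cdot 25}{-3 + 5 \left(-4\right)} + \frac{16}{-90} = \frac{25}{-3 - 20} + 16 \left(- \frac{1}{90}\right) = \frac{25}{-23} - \frac{8}{45} = 25 \left(- \frac{1}{23}\right) - \frac{8}{45} = - \frac{25}{23} - \frac{8}{45} = - \frac{1309}{1035}$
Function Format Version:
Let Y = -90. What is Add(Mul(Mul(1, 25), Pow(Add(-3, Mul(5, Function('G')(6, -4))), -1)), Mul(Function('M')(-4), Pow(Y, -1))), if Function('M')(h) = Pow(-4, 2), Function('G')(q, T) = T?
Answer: Rational(-1309, 1035) ≈ -1.2647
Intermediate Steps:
Function('M')(h) = 16
Add(Mul(Mul(1, 25), Pow(Add(-3, Mul(5, Function('G')(6, -4))), -1)), Mul(Function('M')(-4), Pow(Y, -1))) = Add(Mul(Mul(1, 25), Pow(Add(-3, Mul(5, -4)), -1)), Mul(16, Pow(-90, -1))) = Add(Mul(25, Pow(Add(-3, -20), -1)), Mul(16, Rational(-1, 90))) = Add(Mul(25, Pow(-23, -1)), Rational(-8, 45)) = Add(Mul(25, Rational(-1, 23)), Rational(-8, 45)) = Add(Rational(-25, 23), Rational(-8, 45)) = Rational(-1309, 1035)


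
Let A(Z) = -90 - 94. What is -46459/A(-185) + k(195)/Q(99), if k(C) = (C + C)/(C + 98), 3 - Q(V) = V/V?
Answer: 13648367/53912 ≈ 253.16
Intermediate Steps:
Q(V) = 2 (Q(V) = 3 - V/V = 3 - 1*1 = 3 - 1 = 2)
A(Z) = -184
k(C) = 2*C/(98 + C) (k(C) = (2*C)/(98 + C) = 2*C/(98 + C))
-46459/A(-185) + k(195)/Q(99) = -46459/(-184) + (2*195/(98 + 195))/2 = -46459*(-1/184) + (2*195/293)*(1/2) = 46459/184 + (2*195*(1/293))*(1/2) = 46459/184 + (390/293)*(1/2) = 46459/184 + 195/293 = 13648367/53912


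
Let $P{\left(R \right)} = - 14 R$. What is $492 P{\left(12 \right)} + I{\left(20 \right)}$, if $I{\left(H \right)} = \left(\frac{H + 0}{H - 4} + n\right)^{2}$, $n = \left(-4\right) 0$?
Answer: $- \frac{1322471}{16} \approx -82655.0$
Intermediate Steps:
$n = 0$
$I{\left(H \right)} = \frac{H^{2}}{\left(-4 + H\right)^{2}}$ ($I{\left(H \right)} = \left(\frac{H + 0}{H - 4} + 0\right)^{2} = \left(\frac{H}{-4 + H} + 0\right)^{2} = \left(\frac{H}{-4 + H}\right)^{2} = \frac{H^{2}}{\left(-4 + H\right)^{2}}$)
$492 P{\left(12 \right)} + I{\left(20 \right)} = 492 \left(\left(-14\right) 12\right) + \frac{20^{2}}{\left(-4 + 20\right)^{2}} = 492 \left(-168\right) + \frac{400}{256} = -82656 + 400 \cdot \frac{1}{256} = -82656 + \frac{25}{16} = - \frac{1322471}{16}$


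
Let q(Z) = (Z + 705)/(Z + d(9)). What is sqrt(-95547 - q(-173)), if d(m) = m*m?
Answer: 2*I*sqrt(12635326)/23 ≈ 309.1*I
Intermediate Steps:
d(m) = m**2
q(Z) = (705 + Z)/(81 + Z) (q(Z) = (Z + 705)/(Z + 9**2) = (705 + Z)/(Z + 81) = (705 + Z)/(81 + Z))
sqrt(-95547 - q(-173)) = sqrt(-95547 - (705 - 173)/(81 - 173)) = sqrt(-95547 - 532/(-92)) = sqrt(-95547 - (-1)*532/92) = sqrt(-95547 - 1*(-133/23)) = sqrt(-95547 + 133/23) = sqrt(-2197448/23) = 2*I*sqrt(12635326)/23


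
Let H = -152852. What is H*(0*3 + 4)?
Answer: -611408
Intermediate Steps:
H*(0*3 + 4) = -152852*(0*3 + 4) = -152852*(0 + 4) = -152852*4 = -611408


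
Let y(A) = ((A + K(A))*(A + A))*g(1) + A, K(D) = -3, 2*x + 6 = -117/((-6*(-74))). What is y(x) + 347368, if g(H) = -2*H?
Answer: 7606997569/21904 ≈ 3.4729e+5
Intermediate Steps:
x = -927/296 (x = -3 + (-117/((-6*(-74))))/2 = -3 + (-117/444)/2 = -3 + (-117*1/444)/2 = -3 + (1/2)*(-39/148) = -3 - 39/296 = -927/296 ≈ -3.1318)
y(A) = A - 4*A*(-3 + A) (y(A) = ((A - 3)*(A + A))*(-2*1) + A = ((-3 + A)*(2*A))*(-2) + A = (2*A*(-3 + A))*(-2) + A = -4*A*(-3 + A) + A = A - 4*A*(-3 + A))
y(x) + 347368 = -927*(13 - 4*(-927/296))/296 + 347368 = -927*(13 + 927/74)/296 + 347368 = -927/296*1889/74 + 347368 = -1751103/21904 + 347368 = 7606997569/21904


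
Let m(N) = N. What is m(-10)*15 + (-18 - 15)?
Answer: -183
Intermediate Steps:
m(-10)*15 + (-18 - 15) = -10*15 + (-18 - 15) = -150 - 33 = -183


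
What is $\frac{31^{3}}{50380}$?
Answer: $\frac{29791}{50380} \approx 0.59133$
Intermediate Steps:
$\frac{31^{3}}{50380} = 29791 \cdot \frac{1}{50380} = \frac{29791}{50380}$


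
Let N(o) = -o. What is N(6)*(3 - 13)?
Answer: 60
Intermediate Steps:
N(6)*(3 - 13) = (-1*6)*(3 - 13) = -6*(-10) = 60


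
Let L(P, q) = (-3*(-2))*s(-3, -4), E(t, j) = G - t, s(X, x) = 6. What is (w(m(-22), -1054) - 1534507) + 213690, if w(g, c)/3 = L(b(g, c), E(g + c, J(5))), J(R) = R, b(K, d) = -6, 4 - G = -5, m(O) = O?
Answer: -1320709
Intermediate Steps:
G = 9 (G = 4 - 1*(-5) = 4 + 5 = 9)
E(t, j) = 9 - t
L(P, q) = 36 (L(P, q) = -3*(-2)*6 = 6*6 = 36)
w(g, c) = 108 (w(g, c) = 3*36 = 108)
(w(m(-22), -1054) - 1534507) + 213690 = (108 - 1534507) + 213690 = -1534399 + 213690 = -1320709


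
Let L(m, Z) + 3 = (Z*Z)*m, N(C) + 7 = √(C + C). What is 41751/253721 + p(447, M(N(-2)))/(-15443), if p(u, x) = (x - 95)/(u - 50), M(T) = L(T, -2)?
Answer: 256001963967/1555530720991 - 8*I/6130871 ≈ 0.16458 - 1.3049e-6*I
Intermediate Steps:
N(C) = -7 + √2*√C (N(C) = -7 + √(C + C) = -7 + √(2*C) = -7 + √2*√C)
L(m, Z) = -3 + m*Z² (L(m, Z) = -3 + (Z*Z)*m = -3 + Z²*m = -3 + m*Z²)
M(T) = -3 + 4*T (M(T) = -3 + T*(-2)² = -3 + T*4 = -3 + 4*T)
p(u, x) = (-95 + x)/(-50 + u)
41751/253721 + p(447, M(N(-2)))/(-15443) = 41751/253721 + ((-95 + (-3 + 4*(-7 + √2*√(-2))))/(-50 + 447))/(-15443) = 41751*(1/253721) + ((-95 + (-3 + 4*(-7 + √2*(I*√2))))/397)*(-1/15443) = 41751/253721 + ((-95 + (-3 + 4*(-7 + 2*I)))/397)*(-1/15443) = 41751/253721 + ((-95 + (-3 + (-28 + 8*I)))/397)*(-1/15443) = 41751/253721 + ((-95 + (-31 + 8*I))/397)*(-1/15443) = 41751/253721 + ((-126 + 8*I)/397)*(-1/15443) = 41751/253721 + (-126/397 + 8*I/397)*(-1/15443) = 41751/253721 + (126/6130871 - 8*I/6130871) = 256001963967/1555530720991 - 8*I/6130871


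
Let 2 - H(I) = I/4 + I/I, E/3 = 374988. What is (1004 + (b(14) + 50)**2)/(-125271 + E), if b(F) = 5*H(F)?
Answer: 9641/3998772 ≈ 0.0024110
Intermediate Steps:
E = 1124964 (E = 3*374988 = 1124964)
H(I) = 1 - I/4 (H(I) = 2 - (I/4 + I/I) = 2 - (I*(1/4) + 1) = 2 - (I/4 + 1) = 2 - (1 + I/4) = 2 + (-1 - I/4) = 1 - I/4)
b(F) = 5 - 5*F/4 (b(F) = 5*(1 - F/4) = 5 - 5*F/4)
(1004 + (b(14) + 50)**2)/(-125271 + E) = (1004 + ((5 - 5/4*14) + 50)**2)/(-125271 + 1124964) = (1004 + ((5 - 35/2) + 50)**2)/999693 = (1004 + (-25/2 + 50)**2)*(1/999693) = (1004 + (75/2)**2)*(1/999693) = (1004 + 5625/4)*(1/999693) = (9641/4)*(1/999693) = 9641/3998772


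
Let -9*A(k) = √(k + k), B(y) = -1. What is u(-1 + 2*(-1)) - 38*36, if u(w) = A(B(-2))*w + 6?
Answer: -1362 + I*√2/3 ≈ -1362.0 + 0.4714*I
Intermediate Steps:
A(k) = -√2*√k/9 (A(k) = -√(k + k)/9 = -√2*√k/9)
u(w) = 6 - I*w*√2/9 (u(w) = (-√2*√(-1)/9)*w + 6 = (-√2*I/9)*w + 6 = (-I*√2/9)*w + 6 = -I*w*√2/9 + 6 = 6 - I*w*√2/9)
u(-1 + 2*(-1)) - 38*36 = (6 - I*(-1 + 2*(-1))*√2/9) - 38*36 = (6 - I*(-1 - 2)*√2/9) - 1368 = (6 - ⅑*I*(-3)*√2) - 1368 = (6 + I*√2/3) - 1368 = -1362 + I*√2/3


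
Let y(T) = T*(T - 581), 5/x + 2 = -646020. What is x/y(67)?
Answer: 5/22247705636 ≈ 2.2474e-10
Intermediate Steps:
x = -5/646022 (x = 5/(-2 - 646020) = 5/(-646022) = 5*(-1/646022) = -5/646022 ≈ -7.7397e-6)
y(T) = T*(-581 + T)
x/y(67) = -5*1/(67*(-581 + 67))/646022 = -5/(646022*(67*(-514))) = -5/646022/(-34438) = -5/646022*(-1/34438) = 5/22247705636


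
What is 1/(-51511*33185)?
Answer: -1/1709392535 ≈ -5.8500e-10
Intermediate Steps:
1/(-51511*33185) = -1/51511*1/33185 = -1/1709392535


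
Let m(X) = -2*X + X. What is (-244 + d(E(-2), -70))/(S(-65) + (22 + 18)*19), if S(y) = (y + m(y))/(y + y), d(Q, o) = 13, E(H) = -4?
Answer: -231/760 ≈ -0.30395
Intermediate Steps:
m(X) = -X
S(y) = 0 (S(y) = (y - y)/(y + y) = 0/((2*y)) = 0*(1/(2*y)) = 0)
(-244 + d(E(-2), -70))/(S(-65) + (22 + 18)*19) = (-244 + 13)/(0 + (22 + 18)*19) = -231/(0 + 40*19) = -231/(0 + 760) = -231/760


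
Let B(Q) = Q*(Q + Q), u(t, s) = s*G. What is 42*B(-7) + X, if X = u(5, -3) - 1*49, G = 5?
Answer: 4052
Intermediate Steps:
u(t, s) = 5*s (u(t, s) = s*5 = 5*s)
B(Q) = 2*Q² (B(Q) = Q*(2*Q) = 2*Q²)
X = -64 (X = 5*(-3) - 1*49 = -15 - 49 = -64)
42*B(-7) + X = 42*(2*(-7)²) - 64 = 42*(2*49) - 64 = 42*98 - 64 = 4116 - 64 = 4052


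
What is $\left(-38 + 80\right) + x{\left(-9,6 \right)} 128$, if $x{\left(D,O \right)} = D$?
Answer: $-1110$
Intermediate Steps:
$\left(-38 + 80\right) + x{\left(-9,6 \right)} 128 = \left(-38 + 80\right) - 1152 = 42 - 1152 = -1110$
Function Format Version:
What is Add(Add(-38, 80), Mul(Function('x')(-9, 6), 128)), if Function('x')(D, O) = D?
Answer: -1110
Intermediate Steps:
Add(Add(-38, 80), Mul(Function('x')(-9, 6), 128)) = Add(Add(-38, 80), Mul(-9, 128)) = Add(42, -1152) = -1110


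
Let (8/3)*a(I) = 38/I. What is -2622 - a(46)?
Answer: -482505/184 ≈ -2622.3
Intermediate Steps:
a(I) = 57/(4*I) (a(I) = 3*(38/I)/8 = 57/(4*I))
-2622 - a(46) = -2622 - 57/(4*46) = -2622 - 1*57/184 = -2622 - 57/184 = -482505/184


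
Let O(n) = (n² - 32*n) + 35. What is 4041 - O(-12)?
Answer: 3478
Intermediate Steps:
O(n) = 35 + n² - 32*n
4041 - O(-12) = 4041 - (35 + (-12)² - 32*(-12)) = 4041 - (35 + 144 + 384) = 4041 - 1*563 = 4041 - 563 = 3478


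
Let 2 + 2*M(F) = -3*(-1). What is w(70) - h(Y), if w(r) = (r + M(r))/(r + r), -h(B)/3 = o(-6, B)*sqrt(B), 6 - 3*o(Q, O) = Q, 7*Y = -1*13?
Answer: 141/280 + 12*I*sqrt(91)/7 ≈ 0.50357 + 16.353*I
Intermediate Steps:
M(F) = 1/2 (M(F) = -1 + (-3*(-1))/2 = -1 + (1/2)*3 = -1 + 3/2 = 1/2)
Y = -13/7 (Y = (-1*13)/7 = (1/7)*(-13) = -13/7 ≈ -1.8571)
o(Q, O) = 2 - Q/3
h(B) = -12*sqrt(B) (h(B) = -3*(2 - 1/3*(-6))*sqrt(B) = -3*(2 + 2)*sqrt(B) = -12*sqrt(B))
w(r) = (1/2 + r)/(2*r) (w(r) = (r + 1/2)/(r + r) = (1/2 + r)/((2*r)) = (1/2 + r)*(1/(2*r)) = (1/2 + r)/(2*r))
w(70) - h(Y) = (1/4)*(1 + 2*70)/70 - (-12)*sqrt(-13/7) = (1/4)*(1/70)*(1 + 140) - (-12)*I*sqrt(91)/7 = (1/4)*(1/70)*141 - (-12)*I*sqrt(91)/7 = 141/280 + 12*I*sqrt(91)/7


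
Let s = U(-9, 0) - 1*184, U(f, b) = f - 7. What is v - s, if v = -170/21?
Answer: 4030/21 ≈ 191.90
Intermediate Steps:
U(f, b) = -7 + f
v = -170/21 (v = -170*1/21 = -170/21 ≈ -8.0952)
s = -200 (s = (-7 - 9) - 1*184 = -16 - 184 = -200)
v - s = -170/21 - 1*(-200) = -170/21 + 200 = 4030/21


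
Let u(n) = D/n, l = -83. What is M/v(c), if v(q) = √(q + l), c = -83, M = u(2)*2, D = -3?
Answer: 3*I*√166/166 ≈ 0.23285*I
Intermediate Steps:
u(n) = -3/n
M = -3 (M = -3/2*2 = -3)
v(q) = √(-83 + q) (v(q) = √(q - 83) = √(-83 + q))
M/v(c) = -3/√(-83 - 83) = -3*(-I*√166/166) = -(-3)*I*√166/166 = 3*I*√166/166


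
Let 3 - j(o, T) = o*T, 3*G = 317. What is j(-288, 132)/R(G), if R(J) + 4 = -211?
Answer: -38019/215 ≈ -176.83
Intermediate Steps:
G = 317/3 (G = (⅓)*317 = 317/3 ≈ 105.67)
j(o, T) = 3 - T*o (j(o, T) = 3 - o*T = 3 - T*o)
R(J) = -215 (R(J) = -4 - 211 = -215)
j(-288, 132)/R(G) = (3 - 1*132*(-288))/(-215) = (3 + 38016)*(-1/215) = 38019*(-1/215) = -38019/215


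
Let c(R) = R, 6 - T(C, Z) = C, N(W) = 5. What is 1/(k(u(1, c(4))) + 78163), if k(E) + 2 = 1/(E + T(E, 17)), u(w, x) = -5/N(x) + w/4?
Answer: 6/468967 ≈ 1.2794e-5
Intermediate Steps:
T(C, Z) = 6 - C
u(w, x) = -1 + w/4 (u(w, x) = -5/5 + w/4 = -5*⅕ + w*(¼) = -1 + w/4)
k(E) = -11/6 (k(E) = -2 + 1/(E + (6 - E)) = -2 + 1/6 = -2 + ⅙ = -11/6)
1/(k(u(1, c(4))) + 78163) = 1/(-11/6 + 78163) = 1/(468967/6) = 6/468967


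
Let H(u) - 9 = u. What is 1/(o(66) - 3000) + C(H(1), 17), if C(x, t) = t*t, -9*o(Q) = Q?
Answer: 2607355/9022 ≈ 289.00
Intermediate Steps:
o(Q) = -Q/9
H(u) = 9 + u
C(x, t) = t²
1/(o(66) - 3000) + C(H(1), 17) = 1/(-⅑*66 - 3000) + 17² = 1/(-22/3 - 3000) + 289 = 1/(-9022/3) + 289 = -3/9022 + 289 = 2607355/9022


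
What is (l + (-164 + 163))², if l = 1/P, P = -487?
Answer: 238144/237169 ≈ 1.0041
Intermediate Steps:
l = -1/487 (l = 1/(-487) = -1/487 ≈ -0.0020534)
(l + (-164 + 163))² = (-1/487 + (-164 + 163))² = (-1/487 - 1)² = (-488/487)² = 238144/237169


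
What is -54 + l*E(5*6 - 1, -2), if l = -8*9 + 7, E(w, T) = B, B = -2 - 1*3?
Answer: 271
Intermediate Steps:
B = -5 (B = -2 - 3 = -5)
E(w, T) = -5
l = -65 (l = -72 + 7 = -65)
-54 + l*E(5*6 - 1, -2) = -54 - 65*(-5) = -54 + 325 = 271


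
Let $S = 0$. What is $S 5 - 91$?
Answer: $-91$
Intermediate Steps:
$S 5 - 91 = 0 \cdot 5 - 91 = 0 - 91 = -91$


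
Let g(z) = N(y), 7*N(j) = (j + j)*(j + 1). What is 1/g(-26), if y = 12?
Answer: 7/312 ≈ 0.022436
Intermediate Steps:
N(j) = 2*j*(1 + j)/7 (N(j) = ((j + j)*(j + 1))/7 = ((2*j)*(1 + j))/7 = (2*j*(1 + j))/7 = 2*j*(1 + j)/7)
g(z) = 312/7 (g(z) = (2/7)*12*(1 + 12) = (2/7)*12*13 = 312/7)
1/g(-26) = 1/(312/7) = 7/312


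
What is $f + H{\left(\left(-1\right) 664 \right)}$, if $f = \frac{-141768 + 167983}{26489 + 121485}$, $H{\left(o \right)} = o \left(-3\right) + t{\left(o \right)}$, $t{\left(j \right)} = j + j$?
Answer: $\frac{98280951}{147974} \approx 664.18$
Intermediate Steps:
$t{\left(j \right)} = 2 j$
$H{\left(o \right)} = - o$ ($H{\left(o \right)} = o \left(-3\right) + 2 o = - 3 o + 2 o = - o$)
$f = \frac{26215}{147974} \approx 0.17716$
$f + H{\left(\left(-1\right) 664 \right)} = \frac{26215}{147974} - \left(-1\right) 664 = \frac{26215}{147974} - -664 = \frac{26215}{147974} + 664 = \frac{98280951}{147974}$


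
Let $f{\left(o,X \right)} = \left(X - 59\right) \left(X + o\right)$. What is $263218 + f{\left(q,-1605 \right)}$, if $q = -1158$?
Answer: $4860850$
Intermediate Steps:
$f{\left(o,X \right)} = \left(-59 + X\right) \left(X + o\right)$
$263218 + f{\left(q,-1605 \right)} = 263218 - \left(-2021607 - 2576025\right) = 263218 + \left(2576025 + 94695 + 68322 + 1858590\right) = 263218 + 4597632 = 4860850$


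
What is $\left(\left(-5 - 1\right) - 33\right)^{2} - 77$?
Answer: $1444$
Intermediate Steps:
$\left(\left(-5 - 1\right) - 33\right)^{2} - 77 = \left(-6 - 33\right)^{2} - 77 = \left(-39\right)^{2} - 77 = 1521 - 77 = 1444$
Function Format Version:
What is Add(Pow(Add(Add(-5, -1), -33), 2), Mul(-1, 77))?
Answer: 1444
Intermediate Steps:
Add(Pow(Add(Add(-5, -1), -33), 2), Mul(-1, 77)) = Add(Pow(Add(-6, -33), 2), -77) = Add(Pow(-39, 2), -77) = Add(1521, -77) = 1444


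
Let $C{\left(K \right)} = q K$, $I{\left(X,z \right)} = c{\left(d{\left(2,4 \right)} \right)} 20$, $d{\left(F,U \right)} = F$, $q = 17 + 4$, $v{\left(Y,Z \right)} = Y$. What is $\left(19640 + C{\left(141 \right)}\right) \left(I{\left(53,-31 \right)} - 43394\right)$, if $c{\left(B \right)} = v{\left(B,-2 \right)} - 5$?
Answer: $-982103854$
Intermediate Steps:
$q = 21$
$c{\left(B \right)} = -5 + B$ ($c{\left(B \right)} = B - 5 = -5 + B$)
$I{\left(X,z \right)} = -60$ ($I{\left(X,z \right)} = \left(-5 + 2\right) 20 = \left(-3\right) 20 = -60$)
$C{\left(K \right)} = 21 K$
$\left(19640 + C{\left(141 \right)}\right) \left(I{\left(53,-31 \right)} - 43394\right) = \left(19640 + 21 \cdot 141\right) \left(-60 - 43394\right) = \left(19640 + 2961\right) \left(-43454\right) = 22601 \left(-43454\right) = -982103854$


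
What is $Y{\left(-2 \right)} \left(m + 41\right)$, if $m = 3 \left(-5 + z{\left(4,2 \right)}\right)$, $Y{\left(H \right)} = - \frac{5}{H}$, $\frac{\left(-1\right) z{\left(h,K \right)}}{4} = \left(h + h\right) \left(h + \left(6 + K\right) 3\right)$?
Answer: $-6655$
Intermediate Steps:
$z{\left(h,K \right)} = - 8 h \left(18 + h + 3 K\right)$ ($z{\left(h,K \right)} = - 4 \left(h + h\right) \left(h + \left(6 + K\right) 3\right) = - 4 \cdot 2 h \left(h + \left(18 + 3 K\right)\right) = - 4 \cdot 2 h \left(18 + h + 3 K\right) = - 8 h \left(18 + h + 3 K\right)$)
$m = -2703$ ($m = 3 \left(-5 - 32 \left(18 + 4 + 3 \cdot 2\right)\right) = 3 \left(-5 - 32 \left(18 + 4 + 6\right)\right) = 3 \left(-5 - 32 \cdot 28\right) = 3 \left(-5 - 896\right) = 3 \left(-901\right) = -2703$)
$Y{\left(-2 \right)} \left(m + 41\right) = - \frac{5}{-2} \left(-2703 + 41\right) = \left(-5\right) \left(- \frac{1}{2}\right) \left(-2662\right) = \frac{5}{2} \left(-2662\right) = -6655$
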